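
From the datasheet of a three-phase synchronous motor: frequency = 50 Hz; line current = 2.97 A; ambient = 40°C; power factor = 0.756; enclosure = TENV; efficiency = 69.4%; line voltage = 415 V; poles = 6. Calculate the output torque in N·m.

10.7 N·m

P_in = √3·V·I·cosφ = 1.732 × 415 × 2.97 × 0.756 = 1614 W
P_out = η·P_in = 0.694 × 1614 = 1120 W
n = n_s = 120×50/6 = 1000 rpm (synchronous)
ω = 2π×1000/60 = 104.7 rad/s
τ = P_out/ω = 1120/104.7 = 10.7 N·m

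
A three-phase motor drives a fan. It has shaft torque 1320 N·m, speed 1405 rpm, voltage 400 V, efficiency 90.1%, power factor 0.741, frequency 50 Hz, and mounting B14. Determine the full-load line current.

ω = 2π×1405/60 = 147.1 rad/s; P_out = τω = 1320 × 147.1 = 194172 W
P_in = P_out / η = 194172 / 0.901 = 215507 W
I_L = P_in / (√3·V_L·cosφ) = 215507 / (1.732 × 400 × 0.741) = 420 A

420 A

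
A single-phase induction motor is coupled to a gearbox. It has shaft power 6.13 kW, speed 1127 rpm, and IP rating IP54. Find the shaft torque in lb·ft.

38.3 lb·ft

ω = 2π × 1127/60 = 118 rad/s
τ = P/ω = 6130/118 = 51.95 N·m
In lb·ft: 51.95/1.356 = 38.3 lb·ft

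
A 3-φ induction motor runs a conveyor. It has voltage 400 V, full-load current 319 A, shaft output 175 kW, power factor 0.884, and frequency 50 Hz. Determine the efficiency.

89.6 %

P_out = 175 kW = 175000 W
P_in = √3·V_L·I_L·cosφ = 1.732 × 400 × 319 × 0.884 = 195367 W
η = P_out / P_in = 175000 / 195367 = 0.896 = 89.6%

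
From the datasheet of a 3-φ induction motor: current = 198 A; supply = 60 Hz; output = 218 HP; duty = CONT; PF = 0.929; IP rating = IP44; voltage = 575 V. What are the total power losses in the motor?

P_in = √3·V·I·cosφ = 1.732×575×198×0.929 = 183188 W
P_out = 218×746 = 162628 W
Losses = P_in − P_out = 183188 − 162628 = 20560 W

20600 W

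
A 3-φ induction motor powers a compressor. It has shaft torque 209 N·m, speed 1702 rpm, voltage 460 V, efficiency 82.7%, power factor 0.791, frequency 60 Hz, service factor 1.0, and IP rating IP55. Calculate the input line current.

71.5 A

ω = 2π×1702/60 = 178.2 rad/s; P_out = τω = 209 × 178.2 = 37244 W
P_in = P_out / η = 37244 / 0.827 = 45035 W
I_L = P_in / (√3·V_L·cosφ) = 45035 / (1.732 × 460 × 0.791) = 71.5 A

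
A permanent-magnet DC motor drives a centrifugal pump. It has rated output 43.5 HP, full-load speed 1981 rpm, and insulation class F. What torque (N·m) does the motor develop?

P_out = 43.5 × 746 = 32451 W
ω = 2π × 1981/60 = 207.4 rad/s
τ = P_out/ω = 32451/207.4 = 156 N·m

156 N·m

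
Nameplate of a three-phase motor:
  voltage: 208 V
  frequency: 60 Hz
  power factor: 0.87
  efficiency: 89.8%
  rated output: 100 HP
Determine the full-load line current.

265 A

P_out = 100 × 746 = 74600 W
P_in = P_out / η = 74600 / 0.898 = 83073 W
I_L = P_in / (√3·V_L·cosφ) = 83073 / (1.732 × 208 × 0.87) = 265 A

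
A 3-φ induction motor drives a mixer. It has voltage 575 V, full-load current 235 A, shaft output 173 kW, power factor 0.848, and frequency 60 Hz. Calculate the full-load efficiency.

87.2 %

P_out = 173 kW = 173000 W
P_in = √3·V_L·I_L·cosφ = 1.732 × 575 × 235 × 0.848 = 198463 W
η = P_out / P_in = 173000 / 198463 = 0.872 = 87.2%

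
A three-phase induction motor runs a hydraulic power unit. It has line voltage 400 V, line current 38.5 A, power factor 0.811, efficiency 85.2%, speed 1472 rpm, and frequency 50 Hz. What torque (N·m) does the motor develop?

P_in = √3·V·I·cosφ = 1.732 × 400 × 38.5 × 0.811 = 21632 W
P_out = η·P_in = 0.852 × 21632 = 18430 W
n = 1472 rpm
ω = 2π×1472/60 = 154.1 rad/s
τ = P_out/ω = 18430/154.1 = 120 N·m

120 N·m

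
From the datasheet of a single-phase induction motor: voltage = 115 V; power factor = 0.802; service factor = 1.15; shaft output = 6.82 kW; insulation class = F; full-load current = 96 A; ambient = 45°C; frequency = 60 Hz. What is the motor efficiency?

P_out = 6.82 kW = 6820 W
P_in = V·I·cosφ = 115 × 96 × 0.802 = 8854 W
η = P_out / P_in = 6820 / 8854 = 0.770 = 77.0%

77.0 %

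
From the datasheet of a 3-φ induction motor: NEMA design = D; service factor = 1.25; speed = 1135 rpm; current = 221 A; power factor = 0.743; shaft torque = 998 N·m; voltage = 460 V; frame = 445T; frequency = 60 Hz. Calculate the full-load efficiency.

ω = 2π × 1135/60 = 118.9 rad/s; P_out = τω = 998 × 118.9 = 118662 W
P_in = √3·V_L·I_L·cosφ = 1.732 × 460 × 221 × 0.743 = 130824 W
η = P_out / P_in = 118662 / 130824 = 0.907 = 90.7%

90.7 %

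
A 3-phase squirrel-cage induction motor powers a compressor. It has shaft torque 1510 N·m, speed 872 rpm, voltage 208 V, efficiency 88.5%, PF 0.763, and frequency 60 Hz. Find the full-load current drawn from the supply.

567 A

ω = 2π×872/60 = 91.32 rad/s; P_out = τω = 1510 × 91.32 = 137893 W
P_in = P_out / η = 137893 / 0.885 = 155811 W
I_L = P_in / (√3·V_L·cosφ) = 155811 / (1.732 × 208 × 0.763) = 567 A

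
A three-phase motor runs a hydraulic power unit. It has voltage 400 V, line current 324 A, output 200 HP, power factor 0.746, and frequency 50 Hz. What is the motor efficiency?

89.1 %

P_out = 200 × 746 = 149200 W
P_in = √3·V_L·I_L·cosφ = 1.732 × 400 × 324 × 0.746 = 167453 W
η = P_out / P_in = 149200 / 167453 = 0.891 = 89.1%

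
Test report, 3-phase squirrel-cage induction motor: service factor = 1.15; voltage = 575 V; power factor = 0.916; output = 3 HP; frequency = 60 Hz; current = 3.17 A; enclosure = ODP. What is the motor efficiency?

P_out = 3 × 746 = 2238 W
P_in = √3·V_L·I_L·cosφ = 1.732 × 575 × 3.17 × 0.916 = 2892 W
η = P_out / P_in = 2238 / 2892 = 0.774 = 77.4%

77.4 %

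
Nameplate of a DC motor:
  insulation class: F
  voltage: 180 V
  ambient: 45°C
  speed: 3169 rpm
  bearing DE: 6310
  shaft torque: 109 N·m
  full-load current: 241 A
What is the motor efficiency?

ω = 2π × 3169/60 = 331.9 rad/s; P_out = τω = 109 × 331.9 = 36177 W
P_in = V·I = 180 × 241 = 43380 W
η = P_out / P_in = 36177 / 43380 = 0.834 = 83.4%

83.4 %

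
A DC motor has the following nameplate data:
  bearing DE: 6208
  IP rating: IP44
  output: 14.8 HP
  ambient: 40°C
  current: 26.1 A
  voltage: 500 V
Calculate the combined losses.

2.01 kW

P_in = V·I = 500×26.1 = 13050 W
P_out = 14.8×746 = 11041 W
Losses = P_in − P_out = 13050 − 11041 = 2009 W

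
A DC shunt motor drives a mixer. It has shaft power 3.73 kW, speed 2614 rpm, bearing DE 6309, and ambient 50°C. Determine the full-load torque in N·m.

ω = 2π × 2614/60 = 273.7 rad/s
τ = P/ω = 3730/273.7 = 13.6 N·m

13.6 N·m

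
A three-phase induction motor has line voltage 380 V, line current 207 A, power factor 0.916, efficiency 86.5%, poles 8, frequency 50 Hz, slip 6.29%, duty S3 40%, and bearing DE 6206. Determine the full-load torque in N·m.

1470 N·m

P_in = √3·V·I·cosφ = 1.732 × 380 × 207 × 0.916 = 124795 W
P_out = η·P_in = 0.865 × 124795 = 107948 W
n_s = 120×50/8 = 750 rpm; n = 750×(1−0.0629) = 703 rpm
ω = 2π×703/60 = 73.62 rad/s
τ = P_out/ω = 107948/73.62 = 1470 N·m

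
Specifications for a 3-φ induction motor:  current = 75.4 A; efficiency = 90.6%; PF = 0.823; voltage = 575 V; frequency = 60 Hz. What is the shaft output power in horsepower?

75.1 HP

P_in = √3·V·I·cosφ = 1.732 × 575 × 75.4 × 0.823 = 61800 W
P_out = η·P_in = 0.906 × 61800 = 55991 W
= 55991/746 = 75.1 HP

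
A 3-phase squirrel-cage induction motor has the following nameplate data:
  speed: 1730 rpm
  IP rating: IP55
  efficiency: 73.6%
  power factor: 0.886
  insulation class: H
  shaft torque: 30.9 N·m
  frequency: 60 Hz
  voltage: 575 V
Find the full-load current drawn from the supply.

8.62 A

ω = 2π×1730/60 = 181.2 rad/s; P_out = τω = 30.9 × 181.2 = 5599 W
P_in = P_out / η = 5599 / 0.736 = 7607 W
I_L = P_in / (√3·V_L·cosφ) = 7607 / (1.732 × 575 × 0.886) = 8.62 A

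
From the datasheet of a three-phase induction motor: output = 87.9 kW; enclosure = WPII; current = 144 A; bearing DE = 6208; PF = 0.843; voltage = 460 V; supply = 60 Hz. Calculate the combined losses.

8820 W

P_in = √3·V·I·cosφ = 1.732×460×144×0.843 = 96715 W
P_out = 87900 W
Losses = P_in − P_out = 96715 − 87900 = 8815 W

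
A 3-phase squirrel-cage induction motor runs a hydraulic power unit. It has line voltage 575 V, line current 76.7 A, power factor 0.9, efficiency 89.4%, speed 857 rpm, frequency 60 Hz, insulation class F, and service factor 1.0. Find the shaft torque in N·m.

P_in = √3·V·I·cosφ = 1.732 × 575 × 76.7 × 0.9 = 68747 W
P_out = η·P_in = 0.894 × 68747 = 61460 W
n = 857 rpm
ω = 2π×857/60 = 89.74 rad/s
τ = P_out/ω = 61460/89.74 = 685 N·m

685 N·m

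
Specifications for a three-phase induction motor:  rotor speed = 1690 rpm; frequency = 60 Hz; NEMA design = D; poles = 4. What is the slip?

6.1 %

n_s = 120f/p = 120×60/4 = 1800 rpm
s = (n_s − n)/n_s = (1800 − 1690)/1800 = 0.0611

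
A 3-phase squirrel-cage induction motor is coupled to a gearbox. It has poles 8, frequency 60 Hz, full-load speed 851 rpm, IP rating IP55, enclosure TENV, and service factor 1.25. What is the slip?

5.44 %

n_s = 120f/p = 120×60/8 = 900 rpm
s = (n_s − n)/n_s = (900 − 851)/900 = 0.0544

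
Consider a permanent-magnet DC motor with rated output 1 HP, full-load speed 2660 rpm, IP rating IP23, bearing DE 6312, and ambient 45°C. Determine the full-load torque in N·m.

P_out = 1 × 746 = 746 W
ω = 2π × 2660/60 = 278.6 rad/s
τ = P_out/ω = 746/278.6 = 2.68 N·m

2.68 N·m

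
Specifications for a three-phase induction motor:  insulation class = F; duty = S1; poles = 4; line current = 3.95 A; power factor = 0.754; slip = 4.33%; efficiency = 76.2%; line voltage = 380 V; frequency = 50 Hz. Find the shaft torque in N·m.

9.94 N·m

P_in = √3·V·I·cosφ = 1.732 × 380 × 3.95 × 0.754 = 1960 W
P_out = η·P_in = 0.762 × 1960 = 1494 W
n_s = 120×50/4 = 1500 rpm; n = 1500×(1−0.0433) = 1435 rpm
ω = 2π×1435/60 = 150.3 rad/s
τ = P_out/ω = 1494/150.3 = 9.94 N·m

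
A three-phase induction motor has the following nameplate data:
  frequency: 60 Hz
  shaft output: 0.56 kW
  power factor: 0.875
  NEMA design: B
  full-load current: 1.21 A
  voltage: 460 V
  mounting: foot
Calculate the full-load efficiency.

66.4 %

P_out = 0.56 kW = 560 W
P_in = √3·V_L·I_L·cosφ = 1.732 × 460 × 1.21 × 0.875 = 844 W
η = P_out / P_in = 560 / 844 = 0.664 = 66.4%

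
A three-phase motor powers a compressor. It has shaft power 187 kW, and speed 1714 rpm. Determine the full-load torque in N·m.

1040 N·m

ω = 2π × 1714/60 = 179.5 rad/s
τ = P/ω = 187000/179.5 = 1040 N·m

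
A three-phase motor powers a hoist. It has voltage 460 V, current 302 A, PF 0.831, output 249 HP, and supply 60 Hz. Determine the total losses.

P_in = √3·V·I·cosφ = 1.732×460×302×0.831 = 199946 W
P_out = 249×746 = 185754 W
Losses = P_in − P_out = 199946 − 185754 = 14192 W

14200 W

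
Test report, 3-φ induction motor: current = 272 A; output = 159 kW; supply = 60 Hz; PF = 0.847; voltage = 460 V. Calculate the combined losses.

24.6 kW

P_in = √3·V·I·cosφ = 1.732×460×272×0.847 = 183552 W
P_out = 159000 W
Losses = P_in − P_out = 183552 − 159000 = 24552 W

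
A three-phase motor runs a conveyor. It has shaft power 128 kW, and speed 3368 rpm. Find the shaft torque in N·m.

ω = 2π × 3368/60 = 352.7 rad/s
τ = P/ω = 128000/352.7 = 363 N·m

363 N·m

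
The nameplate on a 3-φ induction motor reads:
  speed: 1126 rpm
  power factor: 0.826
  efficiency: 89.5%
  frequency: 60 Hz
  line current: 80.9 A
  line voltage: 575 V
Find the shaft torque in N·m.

505 N·m

P_in = √3·V·I·cosφ = 1.732 × 575 × 80.9 × 0.826 = 66549 W
P_out = η·P_in = 0.895 × 66549 = 59561 W
n = 1126 rpm
ω = 2π×1126/60 = 117.9 rad/s
τ = P_out/ω = 59561/117.9 = 505 N·m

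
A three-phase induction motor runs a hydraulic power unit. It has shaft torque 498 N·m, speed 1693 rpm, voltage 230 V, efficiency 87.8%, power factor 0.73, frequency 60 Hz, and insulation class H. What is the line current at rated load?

346 A

ω = 2π×1693/60 = 177.3 rad/s; P_out = τω = 498 × 177.3 = 88295 W
P_in = P_out / η = 88295 / 0.878 = 100564 W
I_L = P_in / (√3·V_L·cosφ) = 100564 / (1.732 × 230 × 0.73) = 346 A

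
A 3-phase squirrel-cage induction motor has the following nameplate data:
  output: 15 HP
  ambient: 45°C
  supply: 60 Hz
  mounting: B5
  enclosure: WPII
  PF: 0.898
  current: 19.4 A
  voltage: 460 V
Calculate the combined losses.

P_in = √3·V·I·cosφ = 1.732×460×19.4×0.898 = 13880 W
P_out = 15×746 = 11190 W
Losses = P_in − P_out = 13880 − 11190 = 2690 W

2690 W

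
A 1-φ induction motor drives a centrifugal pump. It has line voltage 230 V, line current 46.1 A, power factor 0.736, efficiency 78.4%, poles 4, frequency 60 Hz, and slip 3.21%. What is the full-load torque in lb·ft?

P_in = V·I·cosφ = 230 × 46.1 × 0.736 = 7804 W
P_out = η·P_in = 0.784 × 7804 = 6118 W
n_s = 120×60/4 = 1800 rpm; n = 1800×(1−0.0321) = 1742 rpm
ω = 2π×1742/60 = 182.4 rad/s
τ = P_out/ω = 6118/182.4 = 33.54 N·m
In lb·ft: 33.54/1.356 = 24.7 lb·ft

24.7 lb·ft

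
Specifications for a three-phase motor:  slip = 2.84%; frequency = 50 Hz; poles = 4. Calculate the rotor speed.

n_s = 120f/p = 120×50/4 = 1500 rpm
n = n_s(1 − s) = 1500 × (1 − 0.0284) = 1457 rpm

1457 rpm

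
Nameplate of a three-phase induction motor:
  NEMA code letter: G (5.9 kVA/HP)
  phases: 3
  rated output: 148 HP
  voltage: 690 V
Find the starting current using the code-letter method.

731 A

S_LR = 5.9 × 148 = 873.2 kVA
I_LR = S_LR/(√3·V_L) = 873200/(1.732×690) = 731 A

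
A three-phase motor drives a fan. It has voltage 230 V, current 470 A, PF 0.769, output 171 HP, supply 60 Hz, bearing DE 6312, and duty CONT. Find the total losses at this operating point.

P_in = √3·V·I·cosφ = 1.732×230×470×0.769 = 143979 W
P_out = 171×746 = 127566 W
Losses = P_in − P_out = 143979 − 127566 = 16413 W

16400 W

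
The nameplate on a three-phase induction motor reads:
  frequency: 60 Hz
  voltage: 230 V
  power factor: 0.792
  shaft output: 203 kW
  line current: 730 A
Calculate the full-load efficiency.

88.1 %

P_out = 203 kW = 203000 W
P_in = √3·V_L·I_L·cosφ = 1.732 × 230 × 730 × 0.792 = 230316 W
η = P_out / P_in = 203000 / 230316 = 0.881 = 88.1%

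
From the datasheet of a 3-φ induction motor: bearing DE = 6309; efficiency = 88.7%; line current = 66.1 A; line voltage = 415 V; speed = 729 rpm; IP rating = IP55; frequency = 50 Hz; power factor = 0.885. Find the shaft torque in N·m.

P_in = √3·V·I·cosφ = 1.732 × 415 × 66.1 × 0.885 = 42048 W
P_out = η·P_in = 0.887 × 42048 = 37297 W
n = 729 rpm
ω = 2π×729/60 = 76.34 rad/s
τ = P_out/ω = 37297/76.34 = 489 N·m

489 N·m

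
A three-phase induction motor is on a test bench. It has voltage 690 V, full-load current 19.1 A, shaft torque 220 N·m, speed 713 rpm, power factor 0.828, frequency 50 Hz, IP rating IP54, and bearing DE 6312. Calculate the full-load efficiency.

ω = 2π × 713/60 = 74.67 rad/s; P_out = τω = 220 × 74.67 = 16427 W
P_in = √3·V_L·I_L·cosφ = 1.732 × 690 × 19.1 × 0.828 = 18900 W
η = P_out / P_in = 16427 / 18900 = 0.869 = 86.9%

86.9 %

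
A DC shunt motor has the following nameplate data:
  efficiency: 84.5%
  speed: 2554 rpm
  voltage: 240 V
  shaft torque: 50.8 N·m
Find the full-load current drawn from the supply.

ω = 2π×2554/60 = 267.5 rad/s; P_out = τω = 50.8 × 267.5 = 13589 W
P_in = P_out / η = 13589 / 0.845 = 16082 W
I = P_in / V = 16082 / 240 = 67 A

67 A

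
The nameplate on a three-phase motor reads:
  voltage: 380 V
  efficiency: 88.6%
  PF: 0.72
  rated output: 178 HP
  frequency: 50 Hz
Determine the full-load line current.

P_out = 178 × 746 = 132788 W
P_in = P_out / η = 132788 / 0.886 = 149874 W
I_L = P_in / (√3·V_L·cosφ) = 149874 / (1.732 × 380 × 0.72) = 316 A

316 A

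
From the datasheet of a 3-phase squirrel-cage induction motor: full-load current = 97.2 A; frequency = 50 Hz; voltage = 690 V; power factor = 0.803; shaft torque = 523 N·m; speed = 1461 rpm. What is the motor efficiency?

85.8 %

ω = 2π × 1461/60 = 153 rad/s; P_out = τω = 523 × 153 = 80019 W
P_in = √3·V_L·I_L·cosφ = 1.732 × 690 × 97.2 × 0.803 = 93278 W
η = P_out / P_in = 80019 / 93278 = 0.858 = 85.8%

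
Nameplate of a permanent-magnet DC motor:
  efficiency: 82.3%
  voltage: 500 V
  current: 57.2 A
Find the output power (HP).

P_in = V·I = 500 × 57.2 = 28600 W
P_out = η·P_in = 0.823 × 28600 = 23538 W
= 23538/746 = 31.6 HP

31.6 HP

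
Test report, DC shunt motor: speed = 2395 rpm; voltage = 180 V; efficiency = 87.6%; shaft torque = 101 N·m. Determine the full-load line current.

ω = 2π×2395/60 = 250.8 rad/s; P_out = τω = 101 × 250.8 = 25331 W
P_in = P_out / η = 25331 / 0.876 = 28917 W
I = P_in / V = 28917 / 180 = 161 A

161 A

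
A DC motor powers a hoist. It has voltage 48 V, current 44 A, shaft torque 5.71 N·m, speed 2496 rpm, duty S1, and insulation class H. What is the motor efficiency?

ω = 2π × 2496/60 = 261.4 rad/s; P_out = τω = 5.71 × 261.4 = 1493 W
P_in = V·I = 48 × 44 = 2112 W
η = P_out / P_in = 1493 / 2112 = 0.707 = 70.7%

70.7 %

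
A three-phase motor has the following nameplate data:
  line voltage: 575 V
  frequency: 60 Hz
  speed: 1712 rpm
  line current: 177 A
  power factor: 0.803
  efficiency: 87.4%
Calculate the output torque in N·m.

P_in = √3·V·I·cosφ = 1.732 × 575 × 177 × 0.803 = 141548 W
P_out = η·P_in = 0.874 × 141548 = 123713 W
n = 1712 rpm
ω = 2π×1712/60 = 179.3 rad/s
τ = P_out/ω = 123713/179.3 = 690 N·m

690 N·m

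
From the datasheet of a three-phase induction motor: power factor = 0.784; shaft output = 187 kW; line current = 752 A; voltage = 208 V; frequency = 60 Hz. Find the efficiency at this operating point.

P_out = 187 kW = 187000 W
P_in = √3·V_L·I_L·cosφ = 1.732 × 208 × 752 × 0.784 = 212395 W
η = P_out / P_in = 187000 / 212395 = 0.880 = 88.0%

88.0 %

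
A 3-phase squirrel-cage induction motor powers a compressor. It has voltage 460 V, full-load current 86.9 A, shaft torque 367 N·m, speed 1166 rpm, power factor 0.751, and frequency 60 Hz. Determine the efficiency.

ω = 2π × 1166/60 = 122.1 rad/s; P_out = τω = 367 × 122.1 = 44811 W
P_in = √3·V_L·I_L·cosφ = 1.732 × 460 × 86.9 × 0.751 = 51995 W
η = P_out / P_in = 44811 / 51995 = 0.862 = 86.2%

86.2 %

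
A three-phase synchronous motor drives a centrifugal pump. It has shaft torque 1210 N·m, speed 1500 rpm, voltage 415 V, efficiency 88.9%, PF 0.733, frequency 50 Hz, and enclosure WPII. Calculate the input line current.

406 A

ω = 2π×1500/60 = 157.1 rad/s; P_out = τω = 1210 × 157.1 = 190091 W
P_in = P_out / η = 190091 / 0.889 = 213826 W
I_L = P_in / (√3·V_L·cosφ) = 213826 / (1.732 × 415 × 0.733) = 406 A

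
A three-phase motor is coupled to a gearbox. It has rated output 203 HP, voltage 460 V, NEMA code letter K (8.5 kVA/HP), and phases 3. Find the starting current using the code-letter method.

S_LR = 8.5 × 203 = 1725.5 kVA
I_LR = S_LR/(√3·V_L) = 1725500/(1.732×460) = 2170 A

2170 A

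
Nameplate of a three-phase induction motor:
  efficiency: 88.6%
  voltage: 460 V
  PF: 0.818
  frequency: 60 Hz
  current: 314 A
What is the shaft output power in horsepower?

243 HP

P_in = √3·V·I·cosφ = 1.732 × 460 × 314 × 0.818 = 204639 W
P_out = η·P_in = 0.886 × 204639 = 181310 W
= 181310/746 = 243 HP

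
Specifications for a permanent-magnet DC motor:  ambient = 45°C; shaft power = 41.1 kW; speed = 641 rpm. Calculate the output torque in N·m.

ω = 2π × 641/60 = 67.13 rad/s
τ = P/ω = 41100/67.13 = 612 N·m

612 N·m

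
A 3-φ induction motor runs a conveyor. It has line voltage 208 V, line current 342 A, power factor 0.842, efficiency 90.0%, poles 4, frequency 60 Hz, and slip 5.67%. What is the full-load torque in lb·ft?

387 lb·ft

P_in = √3·V·I·cosφ = 1.732 × 208 × 342 × 0.842 = 103741 W
P_out = η·P_in = 0.9 × 103741 = 93367 W
n_s = 120×60/4 = 1800 rpm; n = 1800×(1−0.0567) = 1698 rpm
ω = 2π×1698/60 = 177.8 rad/s
τ = P_out/ω = 93367/177.8 = 525.1 N·m
In lb·ft: 525.1/1.356 = 387 lb·ft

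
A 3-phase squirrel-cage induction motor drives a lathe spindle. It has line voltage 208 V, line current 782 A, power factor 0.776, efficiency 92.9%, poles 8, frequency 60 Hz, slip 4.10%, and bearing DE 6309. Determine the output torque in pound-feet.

1660 lb·ft

P_in = √3·V·I·cosφ = 1.732 × 208 × 782 × 0.776 = 218615 W
P_out = η·P_in = 0.929 × 218615 = 203093 W
n_s = 120×60/8 = 900 rpm; n = 900×(1−0.041) = 863 rpm
ω = 2π×863/60 = 90.37 rad/s
τ = P_out/ω = 203093/90.37 = 2247 N·m
In lb·ft: 2247/1.356 = 1660 lb·ft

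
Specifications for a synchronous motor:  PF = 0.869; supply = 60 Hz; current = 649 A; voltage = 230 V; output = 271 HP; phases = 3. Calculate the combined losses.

22500 W

P_in = √3·V·I·cosφ = 1.732×230×649×0.869 = 224667 W
P_out = 271×746 = 202166 W
Losses = P_in − P_out = 224667 − 202166 = 22501 W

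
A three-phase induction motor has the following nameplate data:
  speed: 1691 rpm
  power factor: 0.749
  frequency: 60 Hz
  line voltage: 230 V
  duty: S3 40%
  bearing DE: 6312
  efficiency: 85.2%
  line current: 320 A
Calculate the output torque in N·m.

P_in = √3·V·I·cosφ = 1.732 × 230 × 320 × 0.749 = 95479 W
P_out = η·P_in = 0.852 × 95479 = 81348 W
n = 1691 rpm
ω = 2π×1691/60 = 177.1 rad/s
τ = P_out/ω = 81348/177.1 = 459 N·m

459 N·m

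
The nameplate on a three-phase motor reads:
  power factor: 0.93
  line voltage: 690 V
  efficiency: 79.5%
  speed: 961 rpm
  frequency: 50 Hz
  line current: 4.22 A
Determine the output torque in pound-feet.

27.3 lb·ft

P_in = √3·V·I·cosφ = 1.732 × 690 × 4.22 × 0.93 = 4690 W
P_out = η·P_in = 0.795 × 4690 = 3729 W
n = 961 rpm
ω = 2π×961/60 = 100.6 rad/s
τ = P_out/ω = 3729/100.6 = 37.07 N·m
In lb·ft: 37.07/1.356 = 27.3 lb·ft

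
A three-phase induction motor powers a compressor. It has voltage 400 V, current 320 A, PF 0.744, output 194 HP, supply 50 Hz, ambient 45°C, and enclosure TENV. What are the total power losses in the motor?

P_in = √3·V·I·cosφ = 1.732×400×320×0.744 = 164942 W
P_out = 194×746 = 144724 W
Losses = P_in − P_out = 164942 − 144724 = 20218 W

20200 W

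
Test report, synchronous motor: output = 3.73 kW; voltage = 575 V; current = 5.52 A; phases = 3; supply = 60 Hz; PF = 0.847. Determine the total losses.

926 W

P_in = √3·V·I·cosφ = 1.732×575×5.52×0.847 = 4656 W
P_out = 3730 W
Losses = P_in − P_out = 4656 − 3730 = 926 W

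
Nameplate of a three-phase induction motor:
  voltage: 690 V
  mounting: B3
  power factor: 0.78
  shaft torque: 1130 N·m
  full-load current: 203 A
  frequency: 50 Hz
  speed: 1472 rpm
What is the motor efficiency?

92.0 %

ω = 2π × 1472/60 = 154.1 rad/s; P_out = τω = 1130 × 154.1 = 174133 W
P_in = √3·V_L·I_L·cosφ = 1.732 × 690 × 203 × 0.78 = 189229 W
η = P_out / P_in = 174133 / 189229 = 0.920 = 92.0%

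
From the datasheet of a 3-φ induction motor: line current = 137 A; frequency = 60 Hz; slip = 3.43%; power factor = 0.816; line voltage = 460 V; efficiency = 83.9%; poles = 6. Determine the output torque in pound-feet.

454 lb·ft

P_in = √3·V·I·cosφ = 1.732 × 460 × 137 × 0.816 = 89067 W
P_out = η·P_in = 0.839 × 89067 = 74727 W
n_s = 120×60/6 = 1200 rpm; n = 1200×(1−0.0343) = 1159 rpm
ω = 2π×1159/60 = 121.4 rad/s
τ = P_out/ω = 74727/121.4 = 615.5 N·m
In lb·ft: 615.5/1.356 = 454 lb·ft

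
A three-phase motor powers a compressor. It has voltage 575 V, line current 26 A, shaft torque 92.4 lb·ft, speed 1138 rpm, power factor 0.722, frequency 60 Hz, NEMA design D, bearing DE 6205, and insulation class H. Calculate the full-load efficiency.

τ = 92.4 lb·ft × 1.356 = 125.3 N·m
ω = 2π × 1138/60 = 119.2 rad/s; P_out = τω = 125.3 × 119.2 = 14936 W
P_in = √3·V_L·I_L·cosφ = 1.732 × 575 × 26 × 0.722 = 18695 W
η = P_out / P_in = 14936 / 18695 = 0.799 = 79.9%

79.9 %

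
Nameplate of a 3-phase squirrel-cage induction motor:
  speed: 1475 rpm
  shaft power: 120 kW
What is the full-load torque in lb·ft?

573 lb·ft

ω = 2π × 1475/60 = 154.5 rad/s
τ = P/ω = 120000/154.5 = 776.7 N·m
In lb·ft: 776.7/1.356 = 573 lb·ft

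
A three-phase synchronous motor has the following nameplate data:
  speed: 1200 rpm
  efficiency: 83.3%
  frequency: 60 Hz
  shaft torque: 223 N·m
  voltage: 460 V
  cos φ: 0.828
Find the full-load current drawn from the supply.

ω = 2π×1200/60 = 125.7 rad/s; P_out = τω = 223 × 125.7 = 28031 W
P_in = P_out / η = 28031 / 0.833 = 33651 W
I_L = P_in / (√3·V_L·cosφ) = 33651 / (1.732 × 460 × 0.828) = 51 A

51 A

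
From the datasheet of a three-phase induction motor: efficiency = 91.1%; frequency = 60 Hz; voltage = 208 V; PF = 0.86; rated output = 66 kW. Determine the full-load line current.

P_out = 66 kW = 66000 W
P_in = P_out / η = 66000 / 0.911 = 72448 W
I_L = P_in / (√3·V_L·cosφ) = 72448 / (1.732 × 208 × 0.86) = 234 A

234 A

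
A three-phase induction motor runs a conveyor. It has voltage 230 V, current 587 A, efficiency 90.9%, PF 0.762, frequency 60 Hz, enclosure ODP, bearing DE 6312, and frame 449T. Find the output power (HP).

217 HP

P_in = √3·V·I·cosφ = 1.732 × 230 × 587 × 0.762 = 178184 W
P_out = η·P_in = 0.909 × 178184 = 161969 W
= 161969/746 = 217 HP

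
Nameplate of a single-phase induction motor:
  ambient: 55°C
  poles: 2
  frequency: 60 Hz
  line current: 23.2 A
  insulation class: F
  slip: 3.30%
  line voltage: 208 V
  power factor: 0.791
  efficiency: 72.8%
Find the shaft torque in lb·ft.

5.62 lb·ft

P_in = V·I·cosφ = 208 × 23.2 × 0.791 = 3817 W
P_out = η·P_in = 0.728 × 3817 = 2779 W
n_s = 120×60/2 = 3600 rpm; n = 3600×(1−0.033) = 3481 rpm
ω = 2π×3481/60 = 364.5 rad/s
τ = P_out/ω = 2779/364.5 = 7.624 N·m
In lb·ft: 7.624/1.356 = 5.62 lb·ft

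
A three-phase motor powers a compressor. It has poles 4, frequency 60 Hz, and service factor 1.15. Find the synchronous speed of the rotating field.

1800 rpm

n_s = 120f/p = 120×60/4 = 1800 rpm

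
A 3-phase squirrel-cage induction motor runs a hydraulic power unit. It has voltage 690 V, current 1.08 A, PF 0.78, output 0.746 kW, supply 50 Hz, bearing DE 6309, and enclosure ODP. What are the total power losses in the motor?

261 W

P_in = √3·V·I·cosφ = 1.732×690×1.08×0.78 = 1007 W
P_out = 746 W
Losses = P_in − P_out = 1007 − 746 = 261 W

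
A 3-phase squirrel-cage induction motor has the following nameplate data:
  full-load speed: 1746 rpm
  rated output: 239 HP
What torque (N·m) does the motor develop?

P_out = 239 × 746 = 178294 W
ω = 2π × 1746/60 = 182.8 rad/s
τ = P_out/ω = 178294/182.8 = 975 N·m

975 N·m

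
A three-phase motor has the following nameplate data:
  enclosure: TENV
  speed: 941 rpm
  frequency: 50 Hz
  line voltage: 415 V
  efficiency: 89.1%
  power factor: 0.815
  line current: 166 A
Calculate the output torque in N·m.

P_in = √3·V·I·cosφ = 1.732 × 415 × 166 × 0.815 = 97244 W
P_out = η·P_in = 0.891 × 97244 = 86644 W
n = 941 rpm
ω = 2π×941/60 = 98.54 rad/s
τ = P_out/ω = 86644/98.54 = 879 N·m

879 N·m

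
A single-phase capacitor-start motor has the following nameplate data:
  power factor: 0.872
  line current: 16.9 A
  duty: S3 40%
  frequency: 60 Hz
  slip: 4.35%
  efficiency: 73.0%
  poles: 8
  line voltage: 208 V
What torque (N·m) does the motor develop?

24.8 N·m

P_in = V·I·cosφ = 208 × 16.9 × 0.872 = 3065 W
P_out = η·P_in = 0.73 × 3065 = 2237 W
n_s = 120×60/8 = 900 rpm; n = 900×(1−0.0435) = 861 rpm
ω = 2π×861/60 = 90.16 rad/s
τ = P_out/ω = 2237/90.16 = 24.8 N·m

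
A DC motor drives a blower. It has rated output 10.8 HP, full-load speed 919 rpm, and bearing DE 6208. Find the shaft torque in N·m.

83.7 N·m

P_out = 10.8 × 746 = 8057 W
ω = 2π × 919/60 = 96.24 rad/s
τ = P_out/ω = 8057/96.24 = 83.7 N·m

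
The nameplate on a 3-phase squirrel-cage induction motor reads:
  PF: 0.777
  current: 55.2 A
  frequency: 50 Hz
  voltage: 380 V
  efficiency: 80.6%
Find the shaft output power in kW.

P_in = √3·V·I·cosφ = 1.732 × 380 × 55.2 × 0.777 = 28229 W
P_out = η·P_in = 0.806 × 28229 = 22753 W

22.8 kW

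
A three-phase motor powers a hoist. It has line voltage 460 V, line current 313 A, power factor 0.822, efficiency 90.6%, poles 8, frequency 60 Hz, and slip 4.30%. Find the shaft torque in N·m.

2060 N·m

P_in = √3·V·I·cosφ = 1.732 × 460 × 313 × 0.822 = 204985 W
P_out = η·P_in = 0.906 × 204985 = 185716 W
n_s = 120×60/8 = 900 rpm; n = 900×(1−0.043) = 861 rpm
ω = 2π×861/60 = 90.16 rad/s
τ = P_out/ω = 185716/90.16 = 2060 N·m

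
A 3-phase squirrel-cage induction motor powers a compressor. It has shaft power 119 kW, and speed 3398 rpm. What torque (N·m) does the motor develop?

ω = 2π × 3398/60 = 355.8 rad/s
τ = P/ω = 119000/355.8 = 334 N·m

334 N·m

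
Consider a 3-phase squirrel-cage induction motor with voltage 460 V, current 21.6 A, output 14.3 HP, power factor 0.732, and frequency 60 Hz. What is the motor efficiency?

P_out = 14.3 × 746 = 10668 W
P_in = √3·V_L·I_L·cosφ = 1.732 × 460 × 21.6 × 0.732 = 12597 W
η = P_out / P_in = 10668 / 12597 = 0.847 = 84.7%

84.7 %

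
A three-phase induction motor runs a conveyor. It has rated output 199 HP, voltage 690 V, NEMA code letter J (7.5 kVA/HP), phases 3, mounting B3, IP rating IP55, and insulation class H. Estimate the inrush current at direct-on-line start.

1250 A

S_LR = 7.5 × 199 = 1492.5 kVA
I_LR = S_LR/(√3·V_L) = 1492500/(1.732×690) = 1250 A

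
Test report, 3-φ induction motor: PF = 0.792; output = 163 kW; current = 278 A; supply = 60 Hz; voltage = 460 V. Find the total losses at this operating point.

P_in = √3·V·I·cosφ = 1.732×460×278×0.792 = 175419 W
P_out = 163000 W
Losses = P_in − P_out = 175419 − 163000 = 12419 W

12.4 kW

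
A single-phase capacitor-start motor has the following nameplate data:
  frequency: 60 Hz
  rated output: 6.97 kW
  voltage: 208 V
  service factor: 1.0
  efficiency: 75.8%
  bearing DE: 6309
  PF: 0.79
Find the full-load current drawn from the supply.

P_out = 6.97 kW = 6970 W
P_in = P_out / η = 6970 / 0.758 = 9195 W
I = P_in / (V·cosφ) = 9195 / (208 × 0.79) = 56 A

56 A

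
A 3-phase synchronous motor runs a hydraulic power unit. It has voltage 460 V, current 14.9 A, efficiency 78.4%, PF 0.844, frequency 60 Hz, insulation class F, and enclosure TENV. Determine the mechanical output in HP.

10.5 HP

P_in = √3·V·I·cosφ = 1.732 × 460 × 14.9 × 0.844 = 10019 W
P_out = η·P_in = 0.784 × 10019 = 7855 W
= 7855/746 = 10.5 HP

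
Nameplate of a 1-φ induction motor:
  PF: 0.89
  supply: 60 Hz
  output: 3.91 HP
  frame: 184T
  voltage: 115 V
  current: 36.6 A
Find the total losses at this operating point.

829 W

P_in = V·I·cosφ = 115×36.6×0.89 = 3746 W
P_out = 3.91×746 = 2917 W
Losses = P_in − P_out = 3746 − 2917 = 829 W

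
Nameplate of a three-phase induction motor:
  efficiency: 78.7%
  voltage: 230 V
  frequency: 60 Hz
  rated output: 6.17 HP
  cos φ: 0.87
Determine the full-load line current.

16.9 A

P_out = 6.17 × 746 = 4603 W
P_in = P_out / η = 4603 / 0.787 = 5849 W
I_L = P_in / (√3·V_L·cosφ) = 5849 / (1.732 × 230 × 0.87) = 16.9 A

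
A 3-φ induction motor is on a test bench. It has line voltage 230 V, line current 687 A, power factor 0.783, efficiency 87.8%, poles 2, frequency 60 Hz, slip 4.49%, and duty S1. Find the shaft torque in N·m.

P_in = √3·V·I·cosφ = 1.732 × 230 × 687 × 0.783 = 214286 W
P_out = η·P_in = 0.878 × 214286 = 188143 W
n_s = 120×60/2 = 3600 rpm; n = 3600×(1−0.0449) = 3438 rpm
ω = 2π×3438/60 = 360 rad/s
τ = P_out/ω = 188143/360 = 523 N·m

523 N·m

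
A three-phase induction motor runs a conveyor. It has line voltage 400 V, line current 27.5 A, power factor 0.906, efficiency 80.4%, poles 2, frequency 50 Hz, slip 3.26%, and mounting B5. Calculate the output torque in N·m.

45.7 N·m

P_in = √3·V·I·cosφ = 1.732 × 400 × 27.5 × 0.906 = 17261 W
P_out = η·P_in = 0.804 × 17261 = 13878 W
n_s = 120×50/2 = 3000 rpm; n = 3000×(1−0.0326) = 2902 rpm
ω = 2π×2902/60 = 303.9 rad/s
τ = P_out/ω = 13878/303.9 = 45.7 N·m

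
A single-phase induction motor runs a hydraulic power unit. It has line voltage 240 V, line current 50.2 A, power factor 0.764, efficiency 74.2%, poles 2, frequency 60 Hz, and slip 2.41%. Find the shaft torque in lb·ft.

P_in = V·I·cosφ = 240 × 50.2 × 0.764 = 9205 W
P_out = η·P_in = 0.742 × 9205 = 6830 W
n_s = 120×60/2 = 3600 rpm; n = 3600×(1−0.0241) = 3513 rpm
ω = 2π×3513/60 = 367.9 rad/s
τ = P_out/ω = 6830/367.9 = 18.56 N·m
In lb·ft: 18.56/1.356 = 13.7 lb·ft

13.7 lb·ft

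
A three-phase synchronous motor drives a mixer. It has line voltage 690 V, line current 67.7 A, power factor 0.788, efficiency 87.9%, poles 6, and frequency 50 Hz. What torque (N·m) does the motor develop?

535 N·m

P_in = √3·V·I·cosφ = 1.732 × 690 × 67.7 × 0.788 = 63755 W
P_out = η·P_in = 0.879 × 63755 = 56041 W
n = n_s = 120×50/6 = 1000 rpm (synchronous)
ω = 2π×1000/60 = 104.7 rad/s
τ = P_out/ω = 56041/104.7 = 535 N·m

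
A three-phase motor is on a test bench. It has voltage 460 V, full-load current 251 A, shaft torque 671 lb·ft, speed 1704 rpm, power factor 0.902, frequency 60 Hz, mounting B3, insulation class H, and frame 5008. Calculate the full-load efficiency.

τ = 671 lb·ft × 1.356 = 909.9 N·m
ω = 2π × 1704/60 = 178.4 rad/s; P_out = τω = 909.9 × 178.4 = 162326 W
P_in = √3·V_L·I_L·cosφ = 1.732 × 460 × 251 × 0.902 = 180379 W
η = P_out / P_in = 162326 / 180379 = 0.900 = 90.0%

90.0 %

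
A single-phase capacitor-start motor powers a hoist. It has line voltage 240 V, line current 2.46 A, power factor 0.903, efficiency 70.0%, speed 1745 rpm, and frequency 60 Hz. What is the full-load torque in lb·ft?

1.51 lb·ft

P_in = V·I·cosφ = 240 × 2.46 × 0.903 = 533 W
P_out = η·P_in = 0.7 × 533 = 373 W
n = 1745 rpm
ω = 2π×1745/60 = 182.7 rad/s
τ = P_out/ω = 373/182.7 = 2.042 N·m
In lb·ft: 2.042/1.356 = 1.51 lb·ft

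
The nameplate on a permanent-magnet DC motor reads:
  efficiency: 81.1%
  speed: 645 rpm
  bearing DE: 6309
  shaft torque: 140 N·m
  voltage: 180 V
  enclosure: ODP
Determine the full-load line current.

64.8 A

ω = 2π×645/60 = 67.54 rad/s; P_out = τω = 140 × 67.54 = 9456 W
P_in = P_out / η = 9456 / 0.811 = 11660 W
I = P_in / V = 11660 / 180 = 64.8 A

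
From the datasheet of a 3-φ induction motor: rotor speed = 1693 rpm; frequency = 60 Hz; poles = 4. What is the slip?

5.94 %

n_s = 120f/p = 120×60/4 = 1800 rpm
s = (n_s − n)/n_s = (1800 − 1693)/1800 = 0.0594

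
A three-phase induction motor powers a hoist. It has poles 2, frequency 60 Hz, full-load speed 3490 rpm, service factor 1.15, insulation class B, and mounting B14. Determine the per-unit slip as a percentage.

3.06 %

n_s = 120f/p = 120×60/2 = 3600 rpm
s = (n_s − n)/n_s = (3600 − 3490)/3600 = 0.0306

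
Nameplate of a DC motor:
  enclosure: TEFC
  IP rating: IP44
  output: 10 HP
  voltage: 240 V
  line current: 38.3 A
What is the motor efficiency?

P_out = 10 × 746 = 7460 W
P_in = V·I = 240 × 38.3 = 9192 W
η = P_out / P_in = 7460 / 9192 = 0.812 = 81.2%

81.2 %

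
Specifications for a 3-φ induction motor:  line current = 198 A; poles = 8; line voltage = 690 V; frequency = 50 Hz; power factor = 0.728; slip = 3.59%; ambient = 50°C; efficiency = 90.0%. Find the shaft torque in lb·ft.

1510 lb·ft

P_in = √3·V·I·cosφ = 1.732 × 690 × 198 × 0.728 = 172264 W
P_out = η·P_in = 0.9 × 172264 = 155038 W
n_s = 120×50/8 = 750 rpm; n = 750×(1−0.0359) = 723 rpm
ω = 2π×723/60 = 75.71 rad/s
τ = P_out/ω = 155038/75.71 = 2048 N·m
In lb·ft: 2048/1.356 = 1510 lb·ft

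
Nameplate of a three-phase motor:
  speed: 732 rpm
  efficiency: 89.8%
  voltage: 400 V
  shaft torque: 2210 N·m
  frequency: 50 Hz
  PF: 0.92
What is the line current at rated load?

ω = 2π×732/60 = 76.65 rad/s; P_out = τω = 2210 × 76.65 = 169397 W
P_in = P_out / η = 169397 / 0.898 = 188638 W
I_L = P_in / (√3·V_L·cosφ) = 188638 / (1.732 × 400 × 0.92) = 296 A

296 A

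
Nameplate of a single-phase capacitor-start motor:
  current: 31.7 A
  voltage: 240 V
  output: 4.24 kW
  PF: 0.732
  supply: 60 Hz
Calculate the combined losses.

P_in = V·I·cosφ = 240×31.7×0.732 = 5569 W
P_out = 4240 W
Losses = P_in − P_out = 5569 − 4240 = 1329 W

1.33 kW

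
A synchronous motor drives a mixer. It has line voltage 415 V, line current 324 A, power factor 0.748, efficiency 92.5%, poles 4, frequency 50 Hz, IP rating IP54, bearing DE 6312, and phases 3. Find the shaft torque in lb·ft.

757 lb·ft

P_in = √3·V·I·cosφ = 1.732 × 415 × 324 × 0.748 = 174198 W
P_out = η·P_in = 0.925 × 174198 = 161133 W
n = n_s = 120×50/4 = 1500 rpm (synchronous)
ω = 2π×1500/60 = 157.1 rad/s
τ = P_out/ω = 161133/157.1 = 1026 N·m
In lb·ft: 1026/1.356 = 757 lb·ft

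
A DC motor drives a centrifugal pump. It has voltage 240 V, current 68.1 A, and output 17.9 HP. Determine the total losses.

2990 W

P_in = V·I = 240×68.1 = 16344 W
P_out = 17.9×746 = 13353 W
Losses = P_in − P_out = 16344 − 13353 = 2991 W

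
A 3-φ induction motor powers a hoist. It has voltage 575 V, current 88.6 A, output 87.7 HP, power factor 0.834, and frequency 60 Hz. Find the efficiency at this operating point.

88.9 %

P_out = 87.7 × 746 = 65424 W
P_in = √3·V_L·I_L·cosφ = 1.732 × 575 × 88.6 × 0.834 = 73589 W
η = P_out / P_in = 65424 / 73589 = 0.889 = 88.9%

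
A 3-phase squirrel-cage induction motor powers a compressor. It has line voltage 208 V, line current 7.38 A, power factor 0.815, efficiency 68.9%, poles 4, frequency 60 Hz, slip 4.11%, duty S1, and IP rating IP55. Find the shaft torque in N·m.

8.26 N·m

P_in = √3·V·I·cosφ = 1.732 × 208 × 7.38 × 0.815 = 2167 W
P_out = η·P_in = 0.689 × 2167 = 1493 W
n_s = 120×60/4 = 1800 rpm; n = 1800×(1−0.0411) = 1726 rpm
ω = 2π×1726/60 = 180.7 rad/s
τ = P_out/ω = 1493/180.7 = 8.26 N·m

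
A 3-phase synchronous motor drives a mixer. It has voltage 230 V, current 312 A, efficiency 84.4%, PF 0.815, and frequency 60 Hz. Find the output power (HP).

P_in = √3·V·I·cosφ = 1.732 × 230 × 312 × 0.815 = 101295 W
P_out = η·P_in = 0.844 × 101295 = 85493 W
= 85493/746 = 115 HP

115 HP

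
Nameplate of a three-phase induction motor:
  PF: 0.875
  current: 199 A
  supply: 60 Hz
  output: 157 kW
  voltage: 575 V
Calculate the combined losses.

16400 W

P_in = √3·V·I·cosφ = 1.732×575×199×0.875 = 173411 W
P_out = 157000 W
Losses = P_in − P_out = 173411 − 157000 = 16411 W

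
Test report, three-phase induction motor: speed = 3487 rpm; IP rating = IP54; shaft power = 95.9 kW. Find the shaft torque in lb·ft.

ω = 2π × 3487/60 = 365.2 rad/s
τ = P/ω = 95900/365.2 = 262.6 N·m
In lb·ft: 262.6/1.356 = 194 lb·ft

194 lb·ft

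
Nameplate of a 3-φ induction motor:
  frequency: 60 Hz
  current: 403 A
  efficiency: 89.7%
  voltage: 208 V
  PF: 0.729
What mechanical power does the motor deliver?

P_in = √3·V·I·cosφ = 1.732 × 208 × 403 × 0.729 = 105839 W
P_out = η·P_in = 0.897 × 105839 = 94938 W

94.9 kW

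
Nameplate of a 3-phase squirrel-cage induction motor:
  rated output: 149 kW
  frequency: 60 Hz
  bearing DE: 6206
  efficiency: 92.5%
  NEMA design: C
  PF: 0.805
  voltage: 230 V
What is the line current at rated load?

P_out = 149 kW = 149000 W
P_in = P_out / η = 149000 / 0.925 = 161081 W
I_L = P_in / (√3·V_L·cosφ) = 161081 / (1.732 × 230 × 0.805) = 502 A

502 A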